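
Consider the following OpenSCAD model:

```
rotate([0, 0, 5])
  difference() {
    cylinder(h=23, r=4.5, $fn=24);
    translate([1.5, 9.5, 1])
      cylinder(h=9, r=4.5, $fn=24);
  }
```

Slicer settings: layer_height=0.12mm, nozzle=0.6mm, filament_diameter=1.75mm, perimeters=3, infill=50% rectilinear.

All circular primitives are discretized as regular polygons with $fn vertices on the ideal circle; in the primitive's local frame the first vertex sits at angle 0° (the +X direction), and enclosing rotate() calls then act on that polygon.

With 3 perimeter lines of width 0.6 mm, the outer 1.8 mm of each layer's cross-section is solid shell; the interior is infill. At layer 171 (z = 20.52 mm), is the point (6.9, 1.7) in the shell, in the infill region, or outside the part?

outside

At z = 20.52 mm: the r=4.5 cylinder contributes a regular 24-gon of circumradius 4.5; the cylinder at (1.5, 9.5) is absent (z outside [1, 10]); Taking the first minus the rest: none of the subtracted shapes is present at this height, so the r=4.5 cylinder is unchanged — 1 connected region; (whole slice rotated 5° about Z — lengths, areas and connectivity unchanged). Overall, the cross-section is a single solid region. Undo the 5° rotation: the query point maps to (7.022, 1.092) in the un-rotated model frame. The nearest boundary edge runs (4.50, 0.00)→(4.35, 1.16); distance from the point to it = 2.64 mm. The point is not inside any of the regions above, so it lies outside the cross-section (2.64 mm from the nearest boundary).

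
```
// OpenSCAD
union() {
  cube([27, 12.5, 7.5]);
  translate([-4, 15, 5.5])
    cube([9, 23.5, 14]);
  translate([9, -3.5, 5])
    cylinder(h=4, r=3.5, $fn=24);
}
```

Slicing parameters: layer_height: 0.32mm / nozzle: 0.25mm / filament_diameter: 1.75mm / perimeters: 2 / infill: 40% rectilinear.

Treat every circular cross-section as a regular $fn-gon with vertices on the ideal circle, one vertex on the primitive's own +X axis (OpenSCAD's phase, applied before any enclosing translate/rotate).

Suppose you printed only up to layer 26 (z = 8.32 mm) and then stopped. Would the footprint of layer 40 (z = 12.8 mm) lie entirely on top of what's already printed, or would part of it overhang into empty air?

Compare the two slices. At z = 8.32: the cube is not intersected at this z (z outside [0, 7.5]); the 9×23.5 cube at (-4, 15) contributes its full rectangle (area 211.50 mm²); the r=3.5 cylinder at (9, -3.5) gives a regular 24-gon of circumradius 3.5 (constant along its height) (area = (24/2)·3.500²·sin(360°/24) = 38.05 mm²); Merging all regions: the 2 present regions are separate (no shared area or edge), so areas and boundary lengths simply add and each stays a separate island — area = 249.55 mm². At z = 12.8: the cube is absent (z outside [0, 7.5]); the cube at (-4, 15) (footprint 9×23.5) is included at this height (area 211.50 mm²); the cylinder at (9, -3.5) is not intersected at this z (z outside [5, 9]); Combining (union): only the 9×23.5 cube at (-4, 15) is present, so the union is just that shape — area = 211.50 mm². Checking containment: the cross-section at z = 12.8 is a subset of the cross-section at z = 8.32.

entirely on top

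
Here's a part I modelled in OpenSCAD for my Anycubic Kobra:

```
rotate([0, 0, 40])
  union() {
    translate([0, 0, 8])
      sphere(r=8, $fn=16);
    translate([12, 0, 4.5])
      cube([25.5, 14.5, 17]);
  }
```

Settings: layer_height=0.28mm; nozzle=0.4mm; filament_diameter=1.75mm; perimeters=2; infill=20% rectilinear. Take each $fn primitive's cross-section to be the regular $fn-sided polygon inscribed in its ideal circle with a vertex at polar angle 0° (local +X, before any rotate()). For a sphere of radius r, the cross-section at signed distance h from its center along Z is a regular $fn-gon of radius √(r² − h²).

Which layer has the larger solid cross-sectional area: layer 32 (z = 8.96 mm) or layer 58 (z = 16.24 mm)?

layer 32 (z = 8.96 mm)

Layer 32 (z = 8.96): the r=8 sphere contributes a regular 16-gon of circumradius √(8²−0.96²) = 7.942 (area = (16/2)·7.942²·sin(360°/16) = 193.11 mm²); the 25.5×14.5 cube at (12, 0) contributes its full rectangle (area 369.75 mm²); Taking the union: the 2 present regions are separate (no shared area or edge), so areas and boundary lengths simply add and each stays a separate island — area = 562.86 mm²; (rotated 40° about Z; rotation is an isometry so areas/perimeters/island counts are preserved). So its area = 562.86 mm². Layer 58 (z = 16.24): the sphere is absent (|z−center|=8.240 > r=8); the cube at (12, 0) is present — its section is the full 25.5×14.5 rectangle (area 369.75 mm²); Combining (union): only the 25.5×14.5 cube at (12, 0) is present, so the union is just that shape — area = 369.75 mm²; (rotated 40° about Z; rotation is an isometry so areas/perimeters/island counts are preserved). So its area = 369.75 mm². Layer 32 is larger (562.86 vs 369.75 mm²).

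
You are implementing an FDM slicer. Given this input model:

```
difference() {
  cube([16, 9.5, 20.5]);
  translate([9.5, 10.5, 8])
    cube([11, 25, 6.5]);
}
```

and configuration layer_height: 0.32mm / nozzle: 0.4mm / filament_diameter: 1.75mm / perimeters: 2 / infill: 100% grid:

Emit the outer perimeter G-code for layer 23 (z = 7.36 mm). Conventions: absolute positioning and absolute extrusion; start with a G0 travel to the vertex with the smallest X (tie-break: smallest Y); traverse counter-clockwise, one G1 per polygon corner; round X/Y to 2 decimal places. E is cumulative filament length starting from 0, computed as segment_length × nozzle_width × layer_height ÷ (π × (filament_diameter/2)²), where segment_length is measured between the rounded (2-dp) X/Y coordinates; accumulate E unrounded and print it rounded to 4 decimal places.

G0 X0.00 Y0.00 Z7.36
G1 X16.00 Y0.00 E0.8515
G1 X16.00 Y9.50 E1.3570
G1 X0.00 Y9.50 E2.2085
G1 X0.00 Y0.00 E2.7140

At z = 7.36 mm: the cube is present — its section is the full 16×9.5 rectangle; the cube at (9.5, 10.5) is not intersected at this z (z outside [8, 14.5]); After the difference (first − rest): none of the subtracted shapes is present at this height, so the 16×9.5 cube is unchanged — 1 connected region. The outline is a single polygon with 4 vertices. Extrusion per mm of travel: 0.4 × 0.32 / (π × 0.875²) = 0.053216. Accumulating E over each segment gives final E = 2.7140.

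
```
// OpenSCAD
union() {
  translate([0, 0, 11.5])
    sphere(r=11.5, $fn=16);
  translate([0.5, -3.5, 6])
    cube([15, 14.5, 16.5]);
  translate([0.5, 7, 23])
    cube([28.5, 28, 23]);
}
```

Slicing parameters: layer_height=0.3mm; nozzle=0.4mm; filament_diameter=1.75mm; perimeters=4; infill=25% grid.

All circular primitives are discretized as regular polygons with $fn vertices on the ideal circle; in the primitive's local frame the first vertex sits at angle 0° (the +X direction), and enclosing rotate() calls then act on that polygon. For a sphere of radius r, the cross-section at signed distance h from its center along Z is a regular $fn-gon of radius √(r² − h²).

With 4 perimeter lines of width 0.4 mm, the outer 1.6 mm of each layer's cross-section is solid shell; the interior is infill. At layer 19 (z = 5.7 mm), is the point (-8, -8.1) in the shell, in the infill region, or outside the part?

At z = 5.7 mm: the sphere: section is a regular 16-gon, circumradius = √(r²−h²) = √(11.5²−5.8²) = 9.930; the cube at (0.5, -3.5) is not intersected at this z (z outside [6, 22.5]); the cube at (0.5, 7) is not intersected at this z (z outside [23, 46]); Taking the union: only the r=11.5 sphere is present, so the union is just that shape — 1 connected region. Overall, the cross-section is a single solid region. The nearest boundary edge runs (-9.17, -3.80)→(-7.02, -7.02); distance from the point to it = 1.46 mm. The point is not inside any of the regions above, so it lies outside the cross-section (1.46 mm from the nearest boundary).

outside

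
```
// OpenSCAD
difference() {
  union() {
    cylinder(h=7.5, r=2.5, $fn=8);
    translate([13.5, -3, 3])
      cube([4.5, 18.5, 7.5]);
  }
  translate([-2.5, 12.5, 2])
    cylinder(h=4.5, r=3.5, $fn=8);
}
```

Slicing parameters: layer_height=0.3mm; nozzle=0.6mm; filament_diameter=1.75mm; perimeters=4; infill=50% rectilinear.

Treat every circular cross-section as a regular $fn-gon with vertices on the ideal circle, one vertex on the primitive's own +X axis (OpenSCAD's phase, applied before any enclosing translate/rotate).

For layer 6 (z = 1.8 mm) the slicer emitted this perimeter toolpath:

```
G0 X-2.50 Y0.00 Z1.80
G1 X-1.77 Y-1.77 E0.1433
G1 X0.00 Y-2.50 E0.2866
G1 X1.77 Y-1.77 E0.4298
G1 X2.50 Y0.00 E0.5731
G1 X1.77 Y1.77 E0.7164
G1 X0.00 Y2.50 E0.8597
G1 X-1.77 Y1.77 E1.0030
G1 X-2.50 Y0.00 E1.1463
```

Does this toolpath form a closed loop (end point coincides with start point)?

yes

Start point (G0): (-2.50, 0.00). End point (last G1): the path returns to the start — closed.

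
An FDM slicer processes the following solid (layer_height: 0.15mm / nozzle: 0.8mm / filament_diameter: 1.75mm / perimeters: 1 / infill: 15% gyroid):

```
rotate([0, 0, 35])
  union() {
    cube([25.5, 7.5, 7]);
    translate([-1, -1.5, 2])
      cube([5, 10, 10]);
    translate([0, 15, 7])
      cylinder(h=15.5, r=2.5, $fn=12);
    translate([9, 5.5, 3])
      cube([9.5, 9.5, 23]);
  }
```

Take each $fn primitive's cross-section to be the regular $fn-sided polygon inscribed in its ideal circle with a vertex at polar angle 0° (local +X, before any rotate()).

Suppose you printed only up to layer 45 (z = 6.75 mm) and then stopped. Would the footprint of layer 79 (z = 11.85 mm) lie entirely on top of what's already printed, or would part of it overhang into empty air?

part overhangs

Compare the two slices. At z = 6.75: the cube (footprint 25.5×7.5) is included at this height (area 191.25 mm²); the cube at (-1, -1.5) is present — its section is the full 5×10 rectangle (area 50.00 mm²); the cylinder at (0, 15) is not intersected at this z (z outside [7, 22.5]); the 9.5×9.5 cube at (9, 5.5) contributes its full rectangle (area 90.25 mm²); Merging all regions: the regions partially overlap — summed areas 331.50 mm² minus the doubly-counted overlap 49.00 mm² gives 282.50 mm² — area = 282.50 mm²; (rotated 35° about Z; rotation is an isometry so areas/perimeters/island counts are preserved). At z = 11.85: the cube is not intersected at this z (z outside [0, 7]); the cube at (-1, -1.5) is present — its section is the full 5×10 rectangle (area 50.00 mm²); the r=2.5 cylinder at (0, 15) gives a regular 12-gon of circumradius 2.5 (constant along its height) (area = (12/2)·2.500²·sin(360°/12) = 18.75 mm²); the cube at (9, 5.5) is present — its section is the full 9.5×9.5 rectangle (area 90.25 mm²); Combining (union): the 3 present regions are separate (no shared area or edge), so areas and boundary lengths simply add and each stays a separate island — area = 159.00 mm²; (rotated 35° about Z; rotation is an isometry so areas/perimeters/island counts are preserved). Checking containment: at z = 11.85 the cross-section extends beyond the z = 6.75 cross-section by about 18.75 mm².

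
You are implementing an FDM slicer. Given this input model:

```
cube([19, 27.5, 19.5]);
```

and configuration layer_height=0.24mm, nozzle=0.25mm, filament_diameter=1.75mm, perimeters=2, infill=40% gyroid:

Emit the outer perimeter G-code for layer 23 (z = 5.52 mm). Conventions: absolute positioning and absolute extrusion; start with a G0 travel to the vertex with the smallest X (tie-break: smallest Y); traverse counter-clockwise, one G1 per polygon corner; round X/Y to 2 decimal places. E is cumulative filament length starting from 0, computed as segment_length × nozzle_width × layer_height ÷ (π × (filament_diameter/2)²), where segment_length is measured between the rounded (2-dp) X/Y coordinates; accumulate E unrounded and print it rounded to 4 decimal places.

At z = 5.52 mm: the 19×27.5 cube contributes its full rectangle. The outline is a single polygon with 4 vertices. Extrusion per mm of travel: 0.25 × 0.24 / (π × 0.875²) = 0.024945. Accumulating E over each segment gives final E = 2.3199.

G0 X0.00 Y0.00 Z5.52
G1 X19.00 Y0.00 E0.4740
G1 X19.00 Y27.50 E1.1599
G1 X0.00 Y27.50 E1.6339
G1 X0.00 Y0.00 E2.3199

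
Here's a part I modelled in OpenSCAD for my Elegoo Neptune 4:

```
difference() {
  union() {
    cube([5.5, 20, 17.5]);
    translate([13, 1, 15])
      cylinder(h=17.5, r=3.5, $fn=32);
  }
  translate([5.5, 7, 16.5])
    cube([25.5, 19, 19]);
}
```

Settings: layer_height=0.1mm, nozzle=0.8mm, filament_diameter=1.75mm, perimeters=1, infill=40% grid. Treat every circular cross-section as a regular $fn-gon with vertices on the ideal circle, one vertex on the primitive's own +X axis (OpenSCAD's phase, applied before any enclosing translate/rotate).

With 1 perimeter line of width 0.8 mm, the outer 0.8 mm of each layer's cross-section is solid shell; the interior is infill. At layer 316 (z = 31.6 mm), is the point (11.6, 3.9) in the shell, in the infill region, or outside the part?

At z = 31.6 mm: the cube does not reach this height (z outside [0, 17.5]); the r=3.5 cylinder at (13, 1) contributes a regular 32-gon of circumradius 3.5; Merging all regions: only the r=3.5 cylinder at (13, 1) is present, so the union is just that shape — 1 connected region; the cube at (5.5, 7) is present — its section is the full 25.5×19 rectangle; After the difference (first − rest): starting from that combined region, the 25.5×19 cube at (5.5, 7) misses the remaining region (no effect) — 1 connected region. Overall, the cross-section is a single solid region. The nearest boundary edge runs (11.06, 3.91)→(11.66, 4.23); distance from the point to it = 0.27 mm. The point is inside the cross-section, 0.27 mm from the nearest boundary — within the 0.8 mm shell band (1 × 0.8).

shell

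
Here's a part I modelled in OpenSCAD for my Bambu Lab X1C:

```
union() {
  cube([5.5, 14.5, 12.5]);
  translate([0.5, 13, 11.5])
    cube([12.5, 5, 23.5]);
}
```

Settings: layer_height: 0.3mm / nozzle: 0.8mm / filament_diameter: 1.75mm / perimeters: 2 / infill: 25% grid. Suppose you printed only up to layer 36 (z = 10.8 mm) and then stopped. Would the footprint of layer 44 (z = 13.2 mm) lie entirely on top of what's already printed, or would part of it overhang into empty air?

Compare the two slices. At z = 10.8: the cube (footprint 5.5×14.5) is included at this height (area 79.75 mm²); the cube at (0.5, 13) is absent (z outside [11.5, 35]); Combining (union): only the 5.5×14.5 cube is present, so the union is just that shape — area = 79.75 mm². At z = 13.2: the cube does not reach this height (z outside [0, 12.5]); the cube at (0.5, 13) (footprint 12.5×5) is included at this height (area 62.50 mm²); Combining (union): only the 12.5×5 cube at (0.5, 13) is present, so the union is just that shape — area = 62.50 mm². Checking containment: at z = 13.2 the cross-section extends beyond the z = 10.8 cross-section by about 55.00 mm².

part overhangs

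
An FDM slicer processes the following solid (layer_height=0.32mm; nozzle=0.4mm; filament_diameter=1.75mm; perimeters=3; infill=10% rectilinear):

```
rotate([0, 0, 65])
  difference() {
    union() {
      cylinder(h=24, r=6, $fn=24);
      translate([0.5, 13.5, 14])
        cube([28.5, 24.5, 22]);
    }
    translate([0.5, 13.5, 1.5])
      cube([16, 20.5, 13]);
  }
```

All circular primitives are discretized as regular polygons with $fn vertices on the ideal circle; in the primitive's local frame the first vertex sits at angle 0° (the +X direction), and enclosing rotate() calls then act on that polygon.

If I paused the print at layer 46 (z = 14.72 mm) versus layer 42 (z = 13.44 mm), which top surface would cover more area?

layer 46 (z = 14.72 mm)

Layer 46 (z = 14.72): the cylinder: section is a regular 24-gon, circumradius r=6 (area = (24/2)·6.000²·sin(360°/24) = 111.81 mm²); the 28.5×24.5 cube at (0.5, 13.5) contributes its full rectangle (area 698.25 mm²); Merging all regions: the 2 present regions are separate (no shared area or edge), so areas and boundary lengths simply add and each stays a separate island — area = 810.06 mm²; the cube at (0.5, 13.5) is absent (z outside [1.5, 14.5]); After the difference (first − rest): none of the subtracted shapes is present at this height, so that combined region is unchanged — area = 810.06 mm²; (rotated 65° about Z; rotation is an isometry so areas/perimeters/island counts are preserved). So its area = 810.06 mm². Layer 42 (z = 13.44): the r=6 cylinder contributes a regular 24-gon of circumradius 6 (area = (24/2)·6.000²·sin(360°/24) = 111.81 mm²); the cube at (0.5, 13.5) does not reach this height (z outside [14, 36]); Combining (union): only the r=6 cylinder is present, so the union is just that shape — area = 111.81 mm²; the cube at (0.5, 13.5) (footprint 16×20.5) is included at this height (area 328.00 mm²); Taking the first minus the rest: starting from the result so far (111.81 mm²), the 16×20.5 cube at (0.5, 13.5) misses the remaining region (no effect) — area = 111.81 mm²; (rotated 65° about Z; rotation is an isometry so areas/perimeters/island counts are preserved). So its area = 111.81 mm². Layer 46 is larger (810.06 vs 111.81 mm²).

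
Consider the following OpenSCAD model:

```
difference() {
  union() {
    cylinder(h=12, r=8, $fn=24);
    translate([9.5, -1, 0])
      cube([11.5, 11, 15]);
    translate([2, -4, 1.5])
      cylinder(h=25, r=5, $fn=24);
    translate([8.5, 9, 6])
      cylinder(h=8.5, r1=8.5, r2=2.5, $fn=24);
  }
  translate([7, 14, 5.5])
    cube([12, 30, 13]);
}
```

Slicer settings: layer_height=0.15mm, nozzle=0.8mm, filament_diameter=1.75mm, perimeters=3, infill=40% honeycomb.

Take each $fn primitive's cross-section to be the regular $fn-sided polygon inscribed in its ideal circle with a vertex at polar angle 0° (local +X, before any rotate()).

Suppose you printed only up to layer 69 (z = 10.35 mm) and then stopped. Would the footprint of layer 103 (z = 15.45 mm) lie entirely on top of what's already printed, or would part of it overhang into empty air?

Compare the two slices. At z = 10.35: the cylinder: section is a regular 24-gon, circumradius r=8 (area = (24/2)·8.000²·sin(360°/24) = 198.77 mm²); the cube at (9.5, -1) (footprint 11.5×11) is included at this height (area 126.50 mm²); the r=5 cylinder at (2, -4) contributes a regular 24-gon of circumradius 5 (area = (24/2)·5.000²·sin(360°/24) = 77.65 mm²); the cone at (8.5, 9) contributes a regular 24-gon of circumradius 5.429 (interpolated between r1=8.5 and r2=2.5 at t=0.512) (area = (24/2)·5.429²·sin(360°/24) = 91.56 mm²); Combining (union): the regions partially overlap — summed areas 494.47 mm² minus the doubly-counted overlap 92.58 mm² gives 401.89 mm² — area = 401.89 mm²; the cube at (7, 14) is present — its section is the full 12×30 rectangle (area 360.00 mm²); After the difference (first − rest): starting from the result so far (401.89 mm²), the 12×30 cube at (7, 14) partially overlaps it — only the 1.04 mm² overlap (of its 360.00 mm²) is removed, clipping the outline — area = 400.85 mm². At z = 15.45: the cylinder does not reach this height (z outside [0, 12]); the cube at (9.5, -1) does not reach this height (z outside [0, 15]); the r=5 cylinder at (2, -4) gives a regular 24-gon of circumradius 5 (constant along its height) (area = (24/2)·5.000²·sin(360°/24) = 77.65 mm²); the cone at (8.5, 9) does not reach this height (z outside [6, 14.5]); Taking the union: only the r=5 cylinder at (2, -4) is present, so the union is just that shape — area = 77.65 mm²; the cube at (7, 14) is present — its section is the full 12×30 rectangle (area 360.00 mm²); After the difference (first − rest): starting from the result so far (77.65 mm²), the 12×30 cube at (7, 14) misses the remaining region (no effect) — area = 77.65 mm². Checking containment: the cross-section at z = 15.45 is a subset of the cross-section at z = 10.35.

entirely on top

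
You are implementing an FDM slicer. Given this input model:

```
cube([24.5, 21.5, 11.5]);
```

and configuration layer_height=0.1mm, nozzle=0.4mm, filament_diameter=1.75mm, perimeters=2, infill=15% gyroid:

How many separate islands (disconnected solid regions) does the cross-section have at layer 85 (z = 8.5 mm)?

At z = 8.5 mm: the cube is present — its section is the full 24.5×21.5 rectangle. Overall, the cross-section is a single solid region. Island count = 1.

1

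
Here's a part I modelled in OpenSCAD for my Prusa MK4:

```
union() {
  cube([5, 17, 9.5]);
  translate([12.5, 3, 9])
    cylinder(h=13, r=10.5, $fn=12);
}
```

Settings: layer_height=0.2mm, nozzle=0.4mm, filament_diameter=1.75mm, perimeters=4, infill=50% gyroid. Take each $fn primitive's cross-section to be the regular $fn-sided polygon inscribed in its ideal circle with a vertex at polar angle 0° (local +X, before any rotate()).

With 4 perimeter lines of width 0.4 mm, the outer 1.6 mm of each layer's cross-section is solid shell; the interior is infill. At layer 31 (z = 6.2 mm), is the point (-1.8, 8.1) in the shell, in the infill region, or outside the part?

outside

At z = 6.2 mm: the cube is present — its section is the full 5×17 rectangle; the cylinder at (12.5, 3) is absent (z outside [9, 22]); Taking the union: only the 5×17 cube is present, so the union is just that shape — 1 connected region. Overall, the cross-section is a single solid region. The nearest boundary edge runs (0.00, 17.00)→(0.00, 0.00); distance from the point to it = 1.80 mm. The point is not inside any of the regions above, so it lies outside the cross-section (1.80 mm from the nearest boundary).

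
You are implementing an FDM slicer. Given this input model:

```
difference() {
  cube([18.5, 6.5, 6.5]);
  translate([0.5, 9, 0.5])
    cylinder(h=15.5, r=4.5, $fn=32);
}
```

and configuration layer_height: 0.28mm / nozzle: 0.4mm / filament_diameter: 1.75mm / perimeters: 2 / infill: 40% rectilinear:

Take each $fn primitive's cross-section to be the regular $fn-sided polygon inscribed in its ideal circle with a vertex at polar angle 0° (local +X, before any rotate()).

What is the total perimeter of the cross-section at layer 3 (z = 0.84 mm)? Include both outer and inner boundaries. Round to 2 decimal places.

At z = 0.84 mm: the cube is present — its section is the full 18.5×6.5 rectangle (perimeter 50.00 mm); the cylinder at (0.5, 9): section is a regular 32-gon, circumradius r=4.5 (perimeter = 2·32·4.500·sin(180°/32) = 28.23 mm); Subtracting the remaining from the first: starting from the 18.5×6.5 cube, the r=4.5 cylinder at (0.5, 9) partially overlaps it — only the 6.19 mm² overlap (of its 63.21 mm²) is removed, clipping the outline — boundary = 48.72 mm. Overall, the cross-section is a single solid region. Total boundary length (outer) = 48.72 mm.

48.72 mm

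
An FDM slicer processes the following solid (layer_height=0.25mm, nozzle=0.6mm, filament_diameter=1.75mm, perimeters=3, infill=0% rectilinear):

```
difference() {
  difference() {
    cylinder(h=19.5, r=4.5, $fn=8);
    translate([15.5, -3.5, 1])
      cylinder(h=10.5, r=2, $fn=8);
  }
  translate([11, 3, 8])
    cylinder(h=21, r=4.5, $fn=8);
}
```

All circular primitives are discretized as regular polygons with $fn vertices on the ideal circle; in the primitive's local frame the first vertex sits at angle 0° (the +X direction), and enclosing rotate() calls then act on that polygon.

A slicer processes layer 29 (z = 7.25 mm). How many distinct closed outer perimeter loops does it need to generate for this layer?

At z = 7.25 mm: the cylinder: section is a regular 8-gon, circumradius r=4.5; the cylinder at (15.5, -3.5): section is a regular 8-gon, circumradius r=2; After the difference (first − rest): starting from the r=4.5 cylinder, the r=2 cylinder at (15.5, -3.5) misses the remaining region (no effect) — 1 connected region; the cylinder at (11, 3) does not reach this height (z outside [8, 29]); Taking the first minus the rest: none of the subtracted shapes is present at this height, so the result so far is unchanged — 1 connected region. The result has 1 disconnected region.

1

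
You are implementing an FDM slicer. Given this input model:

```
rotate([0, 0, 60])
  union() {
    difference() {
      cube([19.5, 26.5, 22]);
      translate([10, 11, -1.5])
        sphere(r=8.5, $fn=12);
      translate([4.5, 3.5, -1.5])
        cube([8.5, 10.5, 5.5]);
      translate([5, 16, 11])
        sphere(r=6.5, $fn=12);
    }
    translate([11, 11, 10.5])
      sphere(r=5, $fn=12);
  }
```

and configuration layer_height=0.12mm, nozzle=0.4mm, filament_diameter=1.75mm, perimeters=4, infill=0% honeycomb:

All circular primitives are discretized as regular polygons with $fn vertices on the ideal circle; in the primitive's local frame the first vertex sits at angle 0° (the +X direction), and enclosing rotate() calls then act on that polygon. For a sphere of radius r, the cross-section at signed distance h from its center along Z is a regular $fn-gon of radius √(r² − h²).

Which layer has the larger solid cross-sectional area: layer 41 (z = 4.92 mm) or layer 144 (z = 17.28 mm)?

Layer 41 (z = 4.92): the cube is present — its section is the full 19.5×26.5 rectangle (area 516.75 mm²); the r=8.5 sphere at (10, 11) contributes a regular 12-gon of circumradius √(8.5²−6.42²) = 5.571 (area = (12/2)·5.571²·sin(360°/12) = 93.10 mm²); the cube at (4.5, 3.5) is absent (z outside [-1.5, 4]); the r=6.5 sphere at (5, 16) contributes a regular 12-gon of circumradius √(6.5²−6.08²) = 2.299 (area = (12/2)·2.299²·sin(360°/12) = 15.85 mm²); Subtracting the remaining from the first: starting from the 19.5×26.5 cube (516.75 mm²), the r=8.5 sphere at (10, 11) lies wholly inside it (removes its full 93.10 mm² and its 34.60 mm outline becomes a hole wall); the r=6.5 sphere at (5, 16) partially overlaps it — only the 14.73 mm² overlap (of its 15.85 mm²) is removed, clipping the outline — area = 408.91 mm²; the sphere at (11, 11) does not reach this height (|z−center|=5.580 > r=5); Taking the union: only that combined region is present, so the union is just that shape — area = 408.91 mm²; (rotated 60° about Z; rotation is an isometry so areas/perimeters/island counts are preserved). So its area = 408.91 mm². Layer 144 (z = 17.28): the 19.5×26.5 cube contributes its full rectangle (area 516.75 mm²); the sphere at (10, 11) does not reach this height (|z−center|=18.780 > r=8.5); the cube at (4.5, 3.5) is absent (z outside [-1.5, 4]); the sphere at (5, 16): section is a regular 12-gon, circumradius = √(r²−h²) = √(6.5²−6.28²) = 1.677 (area = (12/2)·1.677²·sin(360°/12) = 8.43 mm²); Taking the first minus the rest: starting from the 19.5×26.5 cube (516.75 mm²), the r=6.5 sphere at (5, 16) lies wholly inside it (removes its full 8.43 mm² and its 10.42 mm outline becomes a hole wall) — area = 508.32 mm²; the sphere at (11, 11) is not intersected at this z (|z−center|=6.780 > r=5); Combining (union): only the result so far is present, so the union is just that shape — area = 508.32 mm²; (whole slice rotated 60° about Z — lengths, areas and connectivity unchanged). So its area = 508.32 mm². Layer 144 is larger (508.32 vs 408.91 mm²).

layer 144 (z = 17.28 mm)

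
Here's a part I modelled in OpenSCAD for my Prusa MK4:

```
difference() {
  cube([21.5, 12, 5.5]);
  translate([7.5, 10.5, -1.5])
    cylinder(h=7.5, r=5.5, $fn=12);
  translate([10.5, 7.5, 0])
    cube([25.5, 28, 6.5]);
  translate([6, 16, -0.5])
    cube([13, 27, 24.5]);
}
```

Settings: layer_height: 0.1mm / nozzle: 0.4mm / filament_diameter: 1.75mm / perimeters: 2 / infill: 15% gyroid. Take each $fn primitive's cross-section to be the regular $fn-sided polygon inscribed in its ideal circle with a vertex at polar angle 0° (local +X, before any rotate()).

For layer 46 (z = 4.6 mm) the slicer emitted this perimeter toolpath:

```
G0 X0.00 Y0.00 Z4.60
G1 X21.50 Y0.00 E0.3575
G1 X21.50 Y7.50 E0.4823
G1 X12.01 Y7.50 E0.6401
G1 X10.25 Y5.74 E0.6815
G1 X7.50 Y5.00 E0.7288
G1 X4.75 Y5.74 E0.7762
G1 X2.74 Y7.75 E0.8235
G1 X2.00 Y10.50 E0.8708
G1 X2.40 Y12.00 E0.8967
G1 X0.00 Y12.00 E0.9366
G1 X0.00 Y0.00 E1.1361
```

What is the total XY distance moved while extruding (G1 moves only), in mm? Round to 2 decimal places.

Sum the Euclidean lengths of each G1 segment: total = 68.32 mm.

68.32 mm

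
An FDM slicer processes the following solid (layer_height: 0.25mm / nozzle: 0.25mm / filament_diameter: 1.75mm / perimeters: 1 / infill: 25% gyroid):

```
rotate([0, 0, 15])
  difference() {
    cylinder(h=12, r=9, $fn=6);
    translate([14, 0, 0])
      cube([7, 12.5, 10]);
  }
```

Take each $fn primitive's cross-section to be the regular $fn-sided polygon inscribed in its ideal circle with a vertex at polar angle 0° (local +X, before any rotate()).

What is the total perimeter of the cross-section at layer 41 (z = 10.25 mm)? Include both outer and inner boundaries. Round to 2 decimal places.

At z = 10.25 mm: the r=9 cylinder contributes a regular 6-gon of circumradius 9 (perimeter = 2·6·9.000·sin(180°/6) = 54.00 mm); the cube at (14, 0) is absent (z outside [0, 10]); Subtracting the remaining from the first: none of the subtracted shapes is present at this height, so the r=9 cylinder is unchanged — boundary = 54.00 mm; (whole slice rotated 15° about Z — lengths, areas and connectivity unchanged). Overall, the cross-section is a single solid region. Total boundary length (outer) = 54.00 mm.

54.00 mm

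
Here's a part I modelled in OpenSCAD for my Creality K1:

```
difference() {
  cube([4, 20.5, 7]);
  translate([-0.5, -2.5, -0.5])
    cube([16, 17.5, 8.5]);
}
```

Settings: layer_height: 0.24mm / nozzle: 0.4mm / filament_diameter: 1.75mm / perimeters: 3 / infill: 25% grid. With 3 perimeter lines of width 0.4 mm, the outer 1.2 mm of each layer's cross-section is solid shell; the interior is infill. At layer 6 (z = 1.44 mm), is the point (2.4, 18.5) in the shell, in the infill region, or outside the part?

At z = 1.44 mm: the cube (footprint 4×20.5) is included at this height; the cube at (-0.5, -2.5) (footprint 16×17.5) is included at this height; After the difference (first − rest): starting from the 4×20.5 cube, the 16×17.5 cube at (-0.5, -2.5) partially overlaps it — only the 60.00 mm² overlap (of its 280.00 mm²) is removed, clipping the outline — 1 connected region. Overall, the cross-section is a single solid region. The nearest boundary edge runs (4.00, 20.50)→(4.00, 15.00); distance from the point to it = 1.60 mm. The point is inside the cross-section and 1.60 mm from the nearest boundary — more than the 1.2 mm shell width (3 × 0.4), so it's in the infill interior.

infill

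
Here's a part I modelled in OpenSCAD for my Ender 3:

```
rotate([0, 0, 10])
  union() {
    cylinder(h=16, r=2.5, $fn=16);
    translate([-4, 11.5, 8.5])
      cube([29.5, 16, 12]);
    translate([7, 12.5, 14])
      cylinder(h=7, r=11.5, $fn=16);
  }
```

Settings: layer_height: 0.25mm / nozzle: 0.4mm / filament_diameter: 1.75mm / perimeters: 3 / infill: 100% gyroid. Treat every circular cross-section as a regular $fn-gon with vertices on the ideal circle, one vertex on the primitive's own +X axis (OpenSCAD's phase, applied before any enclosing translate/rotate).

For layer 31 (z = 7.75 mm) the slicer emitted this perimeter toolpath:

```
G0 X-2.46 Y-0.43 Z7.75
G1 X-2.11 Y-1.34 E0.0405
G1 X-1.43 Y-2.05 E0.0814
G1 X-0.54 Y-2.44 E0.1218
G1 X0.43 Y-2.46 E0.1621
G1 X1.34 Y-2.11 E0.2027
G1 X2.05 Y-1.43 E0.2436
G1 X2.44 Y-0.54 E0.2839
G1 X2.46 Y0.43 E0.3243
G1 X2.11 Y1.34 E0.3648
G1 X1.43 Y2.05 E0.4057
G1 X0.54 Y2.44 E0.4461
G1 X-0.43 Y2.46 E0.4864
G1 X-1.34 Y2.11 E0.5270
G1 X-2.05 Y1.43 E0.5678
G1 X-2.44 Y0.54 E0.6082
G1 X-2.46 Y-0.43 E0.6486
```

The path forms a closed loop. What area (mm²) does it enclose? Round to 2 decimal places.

Apply the shoelace formula to the sequence of (X, Y) vertices; enclosed area = 19.12 mm².

19.12 mm²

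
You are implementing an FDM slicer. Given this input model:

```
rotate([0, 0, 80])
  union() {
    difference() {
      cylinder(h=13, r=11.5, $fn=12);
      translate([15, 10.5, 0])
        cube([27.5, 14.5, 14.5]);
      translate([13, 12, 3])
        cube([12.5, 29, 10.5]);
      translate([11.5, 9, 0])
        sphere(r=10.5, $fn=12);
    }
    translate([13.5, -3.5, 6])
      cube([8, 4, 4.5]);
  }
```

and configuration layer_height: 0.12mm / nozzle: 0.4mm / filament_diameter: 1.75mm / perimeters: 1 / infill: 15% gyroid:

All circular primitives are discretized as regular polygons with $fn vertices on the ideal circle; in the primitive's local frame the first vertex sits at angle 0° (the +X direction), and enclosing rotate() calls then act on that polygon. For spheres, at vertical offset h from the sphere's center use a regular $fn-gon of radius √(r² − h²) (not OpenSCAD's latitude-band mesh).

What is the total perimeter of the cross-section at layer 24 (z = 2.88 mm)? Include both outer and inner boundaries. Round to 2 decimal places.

71.97 mm

At z = 2.88 mm: the r=11.5 cylinder contributes a regular 12-gon of circumradius 11.5 (perimeter = 2·12·11.500·sin(180°/12) = 71.43 mm); the cube at (15, 10.5) is present — its section is the full 27.5×14.5 rectangle (perimeter 84.00 mm); the cube at (13, 12) is absent (z outside [3, 13.5]); the r=10.5 sphere at (11.5, 9) slices to a regular 12-gon of circumradius 10.097 (√(r²−h²) with h=2.88 from center) (perimeter = 2·12·10.097·sin(180°/12) = 62.72 mm); After the difference (first − rest): starting from the r=11.5 cylinder, the 27.5×14.5 cube at (15, 10.5) misses the remaining region (no effect); the r=10.5 sphere at (11.5, 9) partially overlaps it — only the 68.20 mm² overlap (of its 305.87 mm²) is removed, clipping the outline — boundary = 71.97 mm; the cube at (13.5, -3.5) does not reach this height (z outside [6, 10.5]); Taking the union: only that combined region is present, so the union is just that shape — boundary = 71.97 mm; (whole slice rotated 80° about Z — lengths, areas and connectivity unchanged). Overall, the cross-section is a single solid region. Total boundary length (outer) = 71.97 mm.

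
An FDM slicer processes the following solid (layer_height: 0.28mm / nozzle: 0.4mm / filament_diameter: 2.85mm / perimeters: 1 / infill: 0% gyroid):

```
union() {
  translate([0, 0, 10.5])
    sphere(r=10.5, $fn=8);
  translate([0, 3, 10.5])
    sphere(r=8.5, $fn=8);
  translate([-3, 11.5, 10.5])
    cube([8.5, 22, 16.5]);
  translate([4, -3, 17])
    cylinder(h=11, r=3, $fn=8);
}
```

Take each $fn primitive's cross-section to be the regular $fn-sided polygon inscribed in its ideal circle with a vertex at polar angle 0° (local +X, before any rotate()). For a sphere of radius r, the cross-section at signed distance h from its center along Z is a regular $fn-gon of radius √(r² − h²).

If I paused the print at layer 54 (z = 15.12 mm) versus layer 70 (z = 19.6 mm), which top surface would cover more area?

layer 54 (z = 15.12 mm)

Layer 54 (z = 15.12): the r=10.5 sphere contributes a regular 8-gon of circumradius √(10.5²−4.62²) = 9.429 (area = (8/2)·9.429²·sin(360°/8) = 251.46 mm²); the r=8.5 sphere at (0, 3) slices to a regular 8-gon of circumradius 7.135 (√(r²−h²) with h=4.62 from center) (area = (8/2)·7.135²·sin(360°/8) = 143.98 mm²); the cube at (-3, 11.5) is present — its section is the full 8.5×22 rectangle (area 187.00 mm²); the cylinder at (4, -3) is not intersected at this z (z outside [17, 28]); Merging all regions: the regions partially overlap — summed areas 582.45 mm² minus the doubly-counted overlap 136.61 mm² gives 445.83 mm² — area = 445.83 mm². So its area = 445.83 mm². Layer 70 (z = 19.6): the r=10.5 sphere slices to a regular 8-gon of circumradius 5.238 (√(r²−h²) with h=9.1 from center) (area = (8/2)·5.238²·sin(360°/8) = 77.61 mm²); the sphere at (0, 3) is absent (|z−center|=9.100 > r=8.5); the cube at (-3, 11.5) (footprint 8.5×22) is included at this height (area 187.00 mm²); the r=3 cylinder at (4, -3) contributes a regular 8-gon of circumradius 3 (area = (8/2)·3.000²·sin(360°/8) = 25.46 mm²); Combining (union): the regions partially overlap — summed areas 290.07 mm² minus the doubly-counted overlap 10.88 mm² gives 279.19 mm² — area = 279.19 mm². So its area = 279.19 mm². Layer 54 is larger (445.83 vs 279.19 mm²).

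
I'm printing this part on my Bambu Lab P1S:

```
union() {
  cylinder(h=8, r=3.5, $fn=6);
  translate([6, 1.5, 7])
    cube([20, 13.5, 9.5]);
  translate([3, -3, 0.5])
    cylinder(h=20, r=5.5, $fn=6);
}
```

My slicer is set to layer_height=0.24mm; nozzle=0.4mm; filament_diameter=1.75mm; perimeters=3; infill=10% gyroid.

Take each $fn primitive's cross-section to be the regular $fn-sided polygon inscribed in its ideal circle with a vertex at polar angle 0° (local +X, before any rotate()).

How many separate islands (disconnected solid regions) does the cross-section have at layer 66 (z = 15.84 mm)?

2

At z = 15.84 mm: the cylinder is absent (z outside [0, 8]); the cube at (6, 1.5) is present — its section is the full 20×13.5 rectangle; the cylinder at (3, -3): section is a regular 6-gon, circumradius r=5.5; Merging all regions: the 2 present regions are separate (no shared area or edge), so areas and boundary lengths simply add and each stays a separate island — 2 connected regions. Overall, the cross-section has 2 separate islands. Island count = 2.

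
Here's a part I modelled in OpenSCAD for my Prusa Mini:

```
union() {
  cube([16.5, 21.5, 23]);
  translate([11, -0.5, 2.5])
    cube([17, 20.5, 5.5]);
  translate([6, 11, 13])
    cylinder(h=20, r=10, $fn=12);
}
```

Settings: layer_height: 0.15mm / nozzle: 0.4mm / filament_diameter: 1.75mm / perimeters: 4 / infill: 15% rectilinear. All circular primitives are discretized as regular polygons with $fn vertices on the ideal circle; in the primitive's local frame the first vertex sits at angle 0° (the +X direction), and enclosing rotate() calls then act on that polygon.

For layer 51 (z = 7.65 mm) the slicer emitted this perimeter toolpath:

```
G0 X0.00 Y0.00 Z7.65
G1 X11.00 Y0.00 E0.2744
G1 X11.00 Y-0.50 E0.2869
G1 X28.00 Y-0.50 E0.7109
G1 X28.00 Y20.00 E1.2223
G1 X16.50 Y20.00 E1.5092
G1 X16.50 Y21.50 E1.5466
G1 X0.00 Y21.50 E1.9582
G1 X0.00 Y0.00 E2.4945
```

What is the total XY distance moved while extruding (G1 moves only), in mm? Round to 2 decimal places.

Sum the Euclidean lengths of each G1 segment: total = 100.00 mm.

100.00 mm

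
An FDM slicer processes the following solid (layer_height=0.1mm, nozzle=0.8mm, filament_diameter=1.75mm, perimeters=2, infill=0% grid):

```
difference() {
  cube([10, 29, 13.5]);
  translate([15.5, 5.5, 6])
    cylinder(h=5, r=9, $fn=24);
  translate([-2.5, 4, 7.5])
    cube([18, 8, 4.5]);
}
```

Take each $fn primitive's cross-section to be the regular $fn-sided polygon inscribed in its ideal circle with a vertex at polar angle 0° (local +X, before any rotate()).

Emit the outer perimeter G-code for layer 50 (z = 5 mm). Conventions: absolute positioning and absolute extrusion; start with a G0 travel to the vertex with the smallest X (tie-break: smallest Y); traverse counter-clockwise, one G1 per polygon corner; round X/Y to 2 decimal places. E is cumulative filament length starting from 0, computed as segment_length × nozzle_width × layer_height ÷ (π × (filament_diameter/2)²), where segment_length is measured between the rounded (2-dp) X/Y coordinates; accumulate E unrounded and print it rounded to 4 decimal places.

At z = 5 mm: the cube is present — its section is the full 10×29 rectangle; the cylinder at (15.5, 5.5) is absent (z outside [6, 11]); the cube at (-2.5, 4) is not intersected at this z (z outside [7.5, 12]); After the difference (first − rest): none of the subtracted shapes is present at this height, so the 10×29 cube is unchanged — 1 connected region. The outline is a single polygon with 4 vertices. Extrusion per mm of travel: 0.8 × 0.1 / (π × 0.875²) = 0.033260. Accumulating E over each segment gives final E = 2.5943.

G0 X0.00 Y0.00 Z5.00
G1 X10.00 Y0.00 E0.3326
G1 X10.00 Y29.00 E1.2971
G1 X0.00 Y29.00 E1.6297
G1 X0.00 Y0.00 E2.5943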